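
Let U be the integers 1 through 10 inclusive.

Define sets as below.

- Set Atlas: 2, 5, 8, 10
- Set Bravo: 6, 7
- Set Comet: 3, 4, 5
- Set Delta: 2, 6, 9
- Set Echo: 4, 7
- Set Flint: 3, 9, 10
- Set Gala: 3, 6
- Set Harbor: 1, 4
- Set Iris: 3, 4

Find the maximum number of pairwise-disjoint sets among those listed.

Bravo, Flint, Harbor are pairwise disjoint (Bravo={6,7}; Flint={3,9,10}; Harbor={1,4}).
Every remaining set overlaps one of these, and no 4 of the listed sets are pairwise disjoint, so 3 is the maximum.

3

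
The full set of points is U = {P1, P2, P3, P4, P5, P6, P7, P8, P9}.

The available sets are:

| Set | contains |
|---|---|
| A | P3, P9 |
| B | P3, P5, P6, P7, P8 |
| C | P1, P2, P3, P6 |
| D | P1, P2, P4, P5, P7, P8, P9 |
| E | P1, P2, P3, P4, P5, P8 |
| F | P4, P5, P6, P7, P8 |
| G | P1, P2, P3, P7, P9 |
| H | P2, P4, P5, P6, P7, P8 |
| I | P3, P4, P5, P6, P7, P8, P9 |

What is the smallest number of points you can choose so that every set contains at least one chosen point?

2

Take T = {P3, P8}. Each listed set contains at least one of these, so T is a hitting set of size 2.
The sets A, H are pairwise disjoint, so any hitting set needs a separate point for each — at least 2. Hence 2 is optimal.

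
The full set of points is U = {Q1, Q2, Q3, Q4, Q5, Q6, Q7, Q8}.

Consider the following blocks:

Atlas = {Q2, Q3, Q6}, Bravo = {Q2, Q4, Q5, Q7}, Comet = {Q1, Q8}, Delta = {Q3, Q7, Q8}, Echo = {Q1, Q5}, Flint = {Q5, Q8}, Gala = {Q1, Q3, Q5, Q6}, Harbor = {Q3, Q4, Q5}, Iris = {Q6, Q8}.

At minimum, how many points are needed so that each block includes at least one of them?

3

Take H = {Q2, Q5, Q8}. Each listed block contains at least one of these, so H is a hitting set of size 3.
No choice of 2 points meets every block, so 3 is the minimum.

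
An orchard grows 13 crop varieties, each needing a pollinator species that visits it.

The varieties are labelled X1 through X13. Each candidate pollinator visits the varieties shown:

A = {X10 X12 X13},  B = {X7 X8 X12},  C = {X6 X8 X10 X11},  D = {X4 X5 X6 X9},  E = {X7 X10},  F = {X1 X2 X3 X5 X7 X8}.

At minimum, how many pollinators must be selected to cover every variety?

4

Take {A, C, D, F}. Their union is {X1, X2, X3, X4, X5, X6, X7, X8, X9, X10, X11, X12, X13}, which is all 13 varieties.
Only F contains X1, so F is forced; the remaining 7 varieties need at least 3 more pollinators (each remaining pollinator adds at most 3) — so at least 4 pollinators are needed, and 4 is optimal.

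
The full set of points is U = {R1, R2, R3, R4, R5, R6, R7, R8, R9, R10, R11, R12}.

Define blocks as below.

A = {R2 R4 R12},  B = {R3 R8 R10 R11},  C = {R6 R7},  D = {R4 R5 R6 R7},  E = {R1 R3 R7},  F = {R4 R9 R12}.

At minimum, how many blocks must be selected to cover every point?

A and B and D and E and F together: A ∪ B ∪ D ∪ E ∪ F = {R1, R2, R3, R4, R5, R6, R7, R8, R9, R10, R11, R12} — every point is covered.
No 4 of the 6 blocks cover everything (all 15 combinations miss at least one point), so 5 is optimal.

5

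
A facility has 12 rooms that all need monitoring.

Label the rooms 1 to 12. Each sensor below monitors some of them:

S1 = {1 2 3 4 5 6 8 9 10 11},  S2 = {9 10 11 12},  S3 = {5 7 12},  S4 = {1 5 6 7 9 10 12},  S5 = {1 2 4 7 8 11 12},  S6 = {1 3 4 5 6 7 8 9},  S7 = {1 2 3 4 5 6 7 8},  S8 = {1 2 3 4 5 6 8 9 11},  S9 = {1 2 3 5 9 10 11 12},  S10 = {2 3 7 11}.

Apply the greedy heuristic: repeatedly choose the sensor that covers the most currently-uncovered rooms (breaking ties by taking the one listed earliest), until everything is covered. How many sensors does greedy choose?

Greedy: pick S1 (covers 10 new) → pick S3 (covers 2 new). Total picks: 2.

2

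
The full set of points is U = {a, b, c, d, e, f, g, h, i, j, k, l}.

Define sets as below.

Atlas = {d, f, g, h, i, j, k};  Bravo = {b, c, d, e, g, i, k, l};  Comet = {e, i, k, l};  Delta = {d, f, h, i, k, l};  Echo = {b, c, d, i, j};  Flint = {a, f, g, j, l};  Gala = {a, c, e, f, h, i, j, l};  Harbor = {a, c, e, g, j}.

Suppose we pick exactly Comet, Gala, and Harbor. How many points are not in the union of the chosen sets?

Union of Comet, Gala, Harbor = {a, c, e, f, g, h, i, j, k, l}.
Not covered: b, d — 2 points.

2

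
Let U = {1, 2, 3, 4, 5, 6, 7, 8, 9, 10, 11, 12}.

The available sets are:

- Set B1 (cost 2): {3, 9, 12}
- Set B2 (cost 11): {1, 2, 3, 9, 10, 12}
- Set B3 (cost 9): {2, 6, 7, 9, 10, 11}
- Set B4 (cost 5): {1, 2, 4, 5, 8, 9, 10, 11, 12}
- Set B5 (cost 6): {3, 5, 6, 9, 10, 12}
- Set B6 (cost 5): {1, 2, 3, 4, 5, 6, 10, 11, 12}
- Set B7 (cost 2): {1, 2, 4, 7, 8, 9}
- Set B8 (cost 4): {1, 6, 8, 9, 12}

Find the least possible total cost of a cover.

B6, B7 together cover every item (B6 ∪ B7 = {1, 2, 3, 4, 5, 6, 7, 8, 9, 10, 11, 12}); total cost 5 + 2 = 7.
No covering selection has total cost below 7.

7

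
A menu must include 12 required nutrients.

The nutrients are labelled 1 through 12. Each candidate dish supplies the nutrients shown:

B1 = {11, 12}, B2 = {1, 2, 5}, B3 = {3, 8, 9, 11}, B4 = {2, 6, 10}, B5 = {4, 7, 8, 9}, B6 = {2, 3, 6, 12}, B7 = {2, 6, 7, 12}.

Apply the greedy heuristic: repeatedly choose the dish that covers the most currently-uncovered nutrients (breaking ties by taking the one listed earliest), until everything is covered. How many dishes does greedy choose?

5

Greedy: pick B3 (covers 4 new) → pick B7 (covers 4 new) → pick B2 (covers 2 new) → pick B4 (covers 1 new) → pick B5 (covers 1 new). Total picks: 5.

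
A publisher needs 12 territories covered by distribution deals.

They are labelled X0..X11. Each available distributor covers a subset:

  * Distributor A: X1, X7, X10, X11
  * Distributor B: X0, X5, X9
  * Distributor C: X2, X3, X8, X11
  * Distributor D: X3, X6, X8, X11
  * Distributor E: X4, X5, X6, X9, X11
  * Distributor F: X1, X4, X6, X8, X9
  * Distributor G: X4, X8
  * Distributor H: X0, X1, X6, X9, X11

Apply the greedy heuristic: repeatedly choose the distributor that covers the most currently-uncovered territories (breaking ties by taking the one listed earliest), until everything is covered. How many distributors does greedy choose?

Greedy: pick E (covers 5 new) → pick A (covers 3 new) → pick C (covers 3 new) → pick B (covers 1 new). Total picks: 4.

4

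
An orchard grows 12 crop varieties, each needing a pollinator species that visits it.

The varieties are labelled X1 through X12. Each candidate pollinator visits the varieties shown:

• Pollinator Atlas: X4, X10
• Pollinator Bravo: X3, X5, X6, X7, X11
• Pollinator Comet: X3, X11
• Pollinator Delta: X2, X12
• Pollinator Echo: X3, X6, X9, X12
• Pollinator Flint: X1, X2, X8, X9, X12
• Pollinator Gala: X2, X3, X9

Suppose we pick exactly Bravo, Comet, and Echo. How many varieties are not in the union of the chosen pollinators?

5

Union of Bravo, Comet, Echo = {X3, X5, X6, X7, X9, X11, X12}.
Not covered: X1, X2, X4, X8, X10 — 5 varieties.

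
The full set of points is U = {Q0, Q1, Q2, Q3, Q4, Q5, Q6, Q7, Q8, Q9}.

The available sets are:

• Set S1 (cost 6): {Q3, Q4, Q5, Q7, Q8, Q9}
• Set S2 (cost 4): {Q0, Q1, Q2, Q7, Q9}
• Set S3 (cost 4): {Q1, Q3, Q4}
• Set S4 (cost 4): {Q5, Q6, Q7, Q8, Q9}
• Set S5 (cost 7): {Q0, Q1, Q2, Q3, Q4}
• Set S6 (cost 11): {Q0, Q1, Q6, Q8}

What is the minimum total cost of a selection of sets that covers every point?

11

S4, S5 together cover every point (S4 ∪ S5 = {Q0, Q1, Q2, Q3, Q4, Q5, Q6, Q7, Q8, Q9}); total cost 4 + 7 = 11.
The greedy pick S2, S4, S3 costs 12; no covering selection beats 11.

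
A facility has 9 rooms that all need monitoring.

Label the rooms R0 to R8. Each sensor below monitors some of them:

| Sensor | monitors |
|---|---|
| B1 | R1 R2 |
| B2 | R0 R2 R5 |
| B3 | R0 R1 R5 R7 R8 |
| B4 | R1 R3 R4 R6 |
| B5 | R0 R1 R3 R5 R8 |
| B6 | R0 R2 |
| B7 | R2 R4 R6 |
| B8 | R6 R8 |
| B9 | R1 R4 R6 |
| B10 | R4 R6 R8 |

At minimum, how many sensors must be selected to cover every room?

B3 and B5 and B7 together: B3 ∪ B5 ∪ B7 = {R0, R1, R2, R3, R4, R5, R6, R7, R8} — every room is covered.
Only B3 contains R7, so B3 is forced; the remaining 4 rooms need at least 2 more sensors (each remaining sensor adds at most 3) — so at least 3 sensors are needed, and 3 is optimal.

3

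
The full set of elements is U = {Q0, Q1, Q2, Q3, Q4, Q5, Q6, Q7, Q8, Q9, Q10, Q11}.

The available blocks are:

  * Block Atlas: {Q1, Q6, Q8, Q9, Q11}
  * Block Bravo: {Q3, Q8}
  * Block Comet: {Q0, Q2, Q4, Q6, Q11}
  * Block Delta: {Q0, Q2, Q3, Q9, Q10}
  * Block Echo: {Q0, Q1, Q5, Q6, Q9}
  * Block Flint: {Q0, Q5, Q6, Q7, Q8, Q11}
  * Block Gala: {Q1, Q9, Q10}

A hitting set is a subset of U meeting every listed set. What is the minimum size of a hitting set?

The 3 elements {Q0, Q1, Q3} hit every block.
The blocks Bravo, Comet, Gala are pairwise disjoint, so any hitting set needs a separate element for each — at least 3. Hence 3 is optimal.

3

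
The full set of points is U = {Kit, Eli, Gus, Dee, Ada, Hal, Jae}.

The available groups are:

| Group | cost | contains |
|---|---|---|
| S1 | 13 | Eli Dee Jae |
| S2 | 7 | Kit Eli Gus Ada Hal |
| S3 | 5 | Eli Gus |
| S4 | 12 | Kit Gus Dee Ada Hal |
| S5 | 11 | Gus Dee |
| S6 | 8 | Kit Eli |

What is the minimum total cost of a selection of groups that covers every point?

20

S1, S2 together cover every point (S1 ∪ S2 = {Kit, Eli, Gus, Dee, Ada, Hal, Jae}); total cost 13 + 7 = 20.
No covering selection has total cost below 20.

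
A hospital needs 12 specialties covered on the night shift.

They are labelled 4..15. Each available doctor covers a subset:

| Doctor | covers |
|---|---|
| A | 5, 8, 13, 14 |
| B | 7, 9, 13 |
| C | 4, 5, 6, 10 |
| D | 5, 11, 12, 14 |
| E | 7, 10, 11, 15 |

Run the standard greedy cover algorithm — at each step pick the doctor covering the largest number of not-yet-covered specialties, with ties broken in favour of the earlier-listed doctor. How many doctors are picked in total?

Greedy: pick A (covers 4 new) → pick E (covers 4 new) → pick C (covers 2 new) → pick B (covers 1 new) → pick D (covers 1 new). Total picks: 5.

5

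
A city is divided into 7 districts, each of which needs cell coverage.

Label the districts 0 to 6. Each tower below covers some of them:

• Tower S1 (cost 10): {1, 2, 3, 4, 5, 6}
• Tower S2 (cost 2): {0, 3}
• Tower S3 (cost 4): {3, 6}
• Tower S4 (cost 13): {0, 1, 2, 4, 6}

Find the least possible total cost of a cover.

S1, S2 together cover every district (S1 ∪ S2 = {0, 1, 2, 3, 4, 5, 6}); total cost 10 + 2 = 12.
No covering selection has total cost below 12.

12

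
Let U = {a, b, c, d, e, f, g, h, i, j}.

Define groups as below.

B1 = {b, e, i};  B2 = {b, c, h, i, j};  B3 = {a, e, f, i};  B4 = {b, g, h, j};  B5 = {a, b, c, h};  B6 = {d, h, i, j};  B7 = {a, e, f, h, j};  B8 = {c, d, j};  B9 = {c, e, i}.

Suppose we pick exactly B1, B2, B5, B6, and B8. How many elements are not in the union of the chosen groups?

2

Union of B1, B2, B5, B6, B8 = {a, b, c, d, e, h, i, j}.
Not covered: f, g — 2 elements.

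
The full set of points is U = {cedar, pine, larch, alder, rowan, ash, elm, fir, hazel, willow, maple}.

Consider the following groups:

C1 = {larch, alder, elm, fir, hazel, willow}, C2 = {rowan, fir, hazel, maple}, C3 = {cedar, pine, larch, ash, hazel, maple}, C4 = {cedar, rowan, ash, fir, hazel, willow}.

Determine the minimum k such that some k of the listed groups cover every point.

Take {C1, C3, C4}. Their union is {cedar, pine, larch, alder, rowan, ash, elm, fir, hazel, willow, maple}, which is all 11 points.
Only C3 contains pine, so C3 is forced; the remaining 5 points need at least 2 more groups (each remaining group adds at most 4) — so at least 3 groups are needed, and 3 is optimal.

3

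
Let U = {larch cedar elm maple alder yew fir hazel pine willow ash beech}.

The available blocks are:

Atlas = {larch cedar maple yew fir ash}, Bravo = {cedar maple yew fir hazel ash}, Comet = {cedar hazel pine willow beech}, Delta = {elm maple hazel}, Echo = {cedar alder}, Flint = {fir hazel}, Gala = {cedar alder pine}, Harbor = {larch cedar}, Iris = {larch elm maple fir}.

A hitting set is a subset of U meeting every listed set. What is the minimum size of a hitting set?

3

The 3 elements {cedar, fir, hazel} hit every block.
No choice of 2 elements meets every block, so 3 is the minimum.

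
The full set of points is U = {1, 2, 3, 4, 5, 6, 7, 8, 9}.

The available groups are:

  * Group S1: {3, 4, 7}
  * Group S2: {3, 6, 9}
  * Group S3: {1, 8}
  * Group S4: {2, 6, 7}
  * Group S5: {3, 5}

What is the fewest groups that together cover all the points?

5

S1 and S2 and S3 and S4 and S5 together: S1 ∪ S2 ∪ S3 ∪ S4 ∪ S5 = {1, 2, 3, 4, 5, 6, 7, 8, 9} — every point is covered.
No 4 of the 5 groups cover everything (all 5 combinations miss at least one point), so 5 is optimal.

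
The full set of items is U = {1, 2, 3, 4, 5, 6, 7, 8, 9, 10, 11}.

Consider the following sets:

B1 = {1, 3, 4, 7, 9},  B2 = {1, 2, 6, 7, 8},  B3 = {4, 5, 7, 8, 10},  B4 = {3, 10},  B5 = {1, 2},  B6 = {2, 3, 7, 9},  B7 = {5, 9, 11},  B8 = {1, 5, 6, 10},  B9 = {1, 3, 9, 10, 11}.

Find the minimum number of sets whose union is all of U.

B2 and B3 and B9 together: B2 ∪ B3 ∪ B9 = {1, 2, 3, 4, 5, 6, 7, 8, 9, 10, 11} — every item is covered.
Each set has at most 5 items, and 2·5 = 10 < 11 — so at least 3 sets are needed, and 3 is optimal.

3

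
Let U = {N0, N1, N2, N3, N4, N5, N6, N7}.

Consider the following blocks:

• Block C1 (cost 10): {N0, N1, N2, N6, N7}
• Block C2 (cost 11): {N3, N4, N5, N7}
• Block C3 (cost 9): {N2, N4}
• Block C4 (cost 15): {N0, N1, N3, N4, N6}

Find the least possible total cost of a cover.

C1, C2 together cover every point (C1 ∪ C2 = {N0, N1, N2, N3, N4, N5, N6, N7}); total cost 10 + 11 = 21.
No covering selection has total cost below 21.

21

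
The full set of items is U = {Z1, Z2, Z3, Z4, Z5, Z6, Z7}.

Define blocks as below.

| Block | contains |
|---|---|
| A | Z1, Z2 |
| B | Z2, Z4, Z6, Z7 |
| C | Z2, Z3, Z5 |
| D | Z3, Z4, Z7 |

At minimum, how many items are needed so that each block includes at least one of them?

H = {Z2, Z3} meets every block (each contains at least one member of H), and |H| = 2.
The blocks A, D are pairwise disjoint, so any hitting set needs a separate item for each — at least 2. Hence 2 is optimal.

2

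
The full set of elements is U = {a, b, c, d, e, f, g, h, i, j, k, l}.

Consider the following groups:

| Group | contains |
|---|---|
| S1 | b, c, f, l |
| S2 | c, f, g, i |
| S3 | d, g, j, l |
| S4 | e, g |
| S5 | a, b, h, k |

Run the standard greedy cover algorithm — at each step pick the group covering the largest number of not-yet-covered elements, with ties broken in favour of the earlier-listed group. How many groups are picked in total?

5

Greedy: pick S1 (covers 4 new) → pick S3 (covers 3 new) → pick S5 (covers 3 new) → pick S2 (covers 1 new) → pick S4 (covers 1 new). Total picks: 5.
(The true minimum cover uses only 4 groups, so greedy is not optimal here.)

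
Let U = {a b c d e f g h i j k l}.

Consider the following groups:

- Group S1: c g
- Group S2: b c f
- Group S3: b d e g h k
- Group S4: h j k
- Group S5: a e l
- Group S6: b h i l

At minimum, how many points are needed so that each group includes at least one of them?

T = {a, c, h} meets every group (each contains at least one member of T), and |T| = 3.
The groups S1, S4, S5 are pairwise disjoint, so any hitting set needs a separate point for each — at least 3. Hence 3 is optimal.

3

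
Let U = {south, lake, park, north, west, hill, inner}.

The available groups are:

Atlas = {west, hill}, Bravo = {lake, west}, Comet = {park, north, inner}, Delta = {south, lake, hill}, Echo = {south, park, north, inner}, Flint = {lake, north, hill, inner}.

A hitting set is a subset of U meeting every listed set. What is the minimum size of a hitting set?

3

The 3 points {park, west, hill} hit every group.
No choice of 2 points meets every group, so 3 is the minimum.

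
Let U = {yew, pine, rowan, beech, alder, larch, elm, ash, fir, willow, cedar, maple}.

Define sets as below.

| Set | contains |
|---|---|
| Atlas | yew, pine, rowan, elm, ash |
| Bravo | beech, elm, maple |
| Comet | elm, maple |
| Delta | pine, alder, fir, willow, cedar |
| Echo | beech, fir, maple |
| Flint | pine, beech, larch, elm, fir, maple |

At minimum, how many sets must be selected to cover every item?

Take {Atlas, Delta, Flint}. Their union is {yew, pine, rowan, beech, alder, larch, elm, ash, fir, willow, cedar, maple}, which is all 12 items.
Only Atlas contains yew, so Atlas is forced; the remaining 7 items need at least 2 more sets (each remaining set adds at most 4) — so at least 3 sets are needed, and 3 is optimal.

3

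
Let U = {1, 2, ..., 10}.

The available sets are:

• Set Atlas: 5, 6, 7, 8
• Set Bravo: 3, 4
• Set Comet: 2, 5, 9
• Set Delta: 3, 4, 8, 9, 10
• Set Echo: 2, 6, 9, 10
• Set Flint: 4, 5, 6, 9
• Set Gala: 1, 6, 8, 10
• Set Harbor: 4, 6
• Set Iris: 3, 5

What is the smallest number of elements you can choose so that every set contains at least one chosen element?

3

The 3 elements {3, 5, 6} hit every set.
The sets Bravo, Comet, Gala are pairwise disjoint, so any hitting set needs a separate element for each — at least 3. Hence 3 is optimal.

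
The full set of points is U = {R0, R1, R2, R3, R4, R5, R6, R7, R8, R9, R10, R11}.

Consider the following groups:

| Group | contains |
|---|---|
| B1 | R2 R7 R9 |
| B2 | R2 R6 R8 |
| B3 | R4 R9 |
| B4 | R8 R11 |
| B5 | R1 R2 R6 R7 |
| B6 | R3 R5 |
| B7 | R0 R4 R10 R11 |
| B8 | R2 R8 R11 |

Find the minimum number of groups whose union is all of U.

5

B1, B2, B5, B6, and B7 cover everything between them: the union {R0, R1, R2, R3, R4, R5, R6, R7, R8, R9, R10, R11} is all of U.
No 4 of the 8 groups cover everything (all 70 combinations miss at least one point), so 5 is optimal.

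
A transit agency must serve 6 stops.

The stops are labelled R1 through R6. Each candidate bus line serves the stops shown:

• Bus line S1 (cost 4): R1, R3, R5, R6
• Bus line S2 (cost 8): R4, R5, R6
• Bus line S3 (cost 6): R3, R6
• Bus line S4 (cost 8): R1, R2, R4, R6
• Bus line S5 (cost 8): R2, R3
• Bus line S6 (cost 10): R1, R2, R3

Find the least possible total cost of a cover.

12

S1, S4 together cover every stop (S1 ∪ S4 = {R1, R2, R3, R4, R5, R6}); total cost 4 + 8 = 12.
No covering selection has total cost below 12.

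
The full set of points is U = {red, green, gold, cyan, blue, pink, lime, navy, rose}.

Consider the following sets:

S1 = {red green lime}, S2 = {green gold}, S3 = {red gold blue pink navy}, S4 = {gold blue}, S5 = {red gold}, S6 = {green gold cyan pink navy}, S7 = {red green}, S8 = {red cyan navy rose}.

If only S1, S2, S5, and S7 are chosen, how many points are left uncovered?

Union of S1, S2, S5, S7 = {red, green, gold, lime}.
Not covered: cyan, blue, pink, navy, rose — 5 points.

5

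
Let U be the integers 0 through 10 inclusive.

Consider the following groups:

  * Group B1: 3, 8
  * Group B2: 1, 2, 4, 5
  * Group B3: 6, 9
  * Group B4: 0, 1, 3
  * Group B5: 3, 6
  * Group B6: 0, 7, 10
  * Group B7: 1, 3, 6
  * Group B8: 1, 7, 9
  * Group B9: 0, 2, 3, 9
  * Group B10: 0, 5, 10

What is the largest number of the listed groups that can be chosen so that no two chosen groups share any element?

B1, B2, B3, B6 are pairwise disjoint (B1={3,8}; B2={1,2,4,5}; B3={6,9}; B6={0,7,10}).
Every remaining group overlaps one of these, and no 5 of the listed groups are pairwise disjoint, so 4 is the maximum.

4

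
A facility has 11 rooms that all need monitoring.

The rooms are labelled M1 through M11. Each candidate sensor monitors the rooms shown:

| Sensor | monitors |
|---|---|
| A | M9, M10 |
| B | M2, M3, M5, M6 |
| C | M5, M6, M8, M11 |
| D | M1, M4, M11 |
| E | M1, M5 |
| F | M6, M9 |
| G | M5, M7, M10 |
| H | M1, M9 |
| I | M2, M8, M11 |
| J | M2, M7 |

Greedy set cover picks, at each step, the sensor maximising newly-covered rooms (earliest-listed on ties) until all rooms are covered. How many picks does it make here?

Greedy: pick B (covers 4 new) → pick D (covers 3 new) → pick A (covers 2 new) → pick C (covers 1 new) → pick G (covers 1 new). Total picks: 5.

5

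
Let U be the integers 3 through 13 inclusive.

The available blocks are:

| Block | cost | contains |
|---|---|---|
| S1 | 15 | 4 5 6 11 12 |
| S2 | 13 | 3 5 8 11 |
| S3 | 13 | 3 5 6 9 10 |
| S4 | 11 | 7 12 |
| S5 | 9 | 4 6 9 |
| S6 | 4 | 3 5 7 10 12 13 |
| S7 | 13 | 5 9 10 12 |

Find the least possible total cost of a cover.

S2, S5, S6 together cover every point (S2 ∪ S5 ∪ S6 = {3, 4, 5, 6, 7, 8, 9, 10, 11, 12, 13}); total cost 13 + 9 + 4 = 26.
No covering selection has total cost below 26.

26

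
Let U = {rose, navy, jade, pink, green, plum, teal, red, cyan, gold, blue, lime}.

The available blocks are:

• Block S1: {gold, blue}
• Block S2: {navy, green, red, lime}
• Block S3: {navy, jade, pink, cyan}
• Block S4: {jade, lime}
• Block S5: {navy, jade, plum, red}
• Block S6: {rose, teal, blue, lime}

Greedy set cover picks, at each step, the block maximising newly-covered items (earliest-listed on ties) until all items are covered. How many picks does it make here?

5

Greedy: pick S2 (covers 4 new) → pick S3 (covers 3 new) → pick S6 (covers 3 new) → pick S1 (covers 1 new) → pick S5 (covers 1 new). Total picks: 5.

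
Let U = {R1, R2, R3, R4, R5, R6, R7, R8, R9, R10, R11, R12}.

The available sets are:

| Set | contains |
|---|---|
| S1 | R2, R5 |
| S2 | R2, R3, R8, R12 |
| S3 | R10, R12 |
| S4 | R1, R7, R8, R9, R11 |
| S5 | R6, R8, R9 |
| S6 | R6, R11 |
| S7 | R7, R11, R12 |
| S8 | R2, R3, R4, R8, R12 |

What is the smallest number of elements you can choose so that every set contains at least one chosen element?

Take H = {R2, R6, R7, R12}. Each listed set contains at least one of these, so H is a hitting set of size 4.
No choice of 3 elements meets every set, so 4 is the minimum.

4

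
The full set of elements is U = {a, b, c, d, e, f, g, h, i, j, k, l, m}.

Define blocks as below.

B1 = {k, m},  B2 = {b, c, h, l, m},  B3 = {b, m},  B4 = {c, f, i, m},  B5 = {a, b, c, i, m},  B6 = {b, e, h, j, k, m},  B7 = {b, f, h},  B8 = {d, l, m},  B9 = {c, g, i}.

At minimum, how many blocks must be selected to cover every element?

B5, B6, B7, B8, and B9 cover everything between them: the union {a, b, c, d, e, f, g, h, i, j, k, l, m} is all of U.
No 4 of the 9 blocks cover everything (all 126 combinations miss at least one element), so 5 is optimal.

5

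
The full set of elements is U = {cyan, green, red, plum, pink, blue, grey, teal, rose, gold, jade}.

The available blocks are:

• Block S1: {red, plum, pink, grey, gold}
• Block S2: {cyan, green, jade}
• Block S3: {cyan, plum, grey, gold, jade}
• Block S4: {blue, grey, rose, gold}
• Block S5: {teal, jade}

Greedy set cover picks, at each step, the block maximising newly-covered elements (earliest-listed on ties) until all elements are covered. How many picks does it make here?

Greedy: pick S1 (covers 5 new) → pick S2 (covers 3 new) → pick S4 (covers 2 new) → pick S5 (covers 1 new). Total picks: 4.

4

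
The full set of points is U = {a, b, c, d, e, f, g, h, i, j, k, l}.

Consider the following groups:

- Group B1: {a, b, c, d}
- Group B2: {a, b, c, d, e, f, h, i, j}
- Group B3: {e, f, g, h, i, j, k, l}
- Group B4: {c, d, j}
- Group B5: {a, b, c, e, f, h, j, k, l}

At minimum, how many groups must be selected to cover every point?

2

B2 and B3 together: B2 ∪ B3 = {a, b, c, d, e, f, g, h, i, j, k, l} — every point is covered.
No single group has all 12 points (the largest, B2, has 9), so 2 is optimal.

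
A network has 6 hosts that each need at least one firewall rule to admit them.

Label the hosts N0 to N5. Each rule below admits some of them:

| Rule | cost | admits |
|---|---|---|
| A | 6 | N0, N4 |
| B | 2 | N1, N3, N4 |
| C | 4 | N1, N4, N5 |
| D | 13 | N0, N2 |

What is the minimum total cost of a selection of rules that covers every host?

19

B, C, D together cover every host (B ∪ C ∪ D = {N0, N1, N2, N3, N4, N5}); total cost 2 + 4 + 13 = 19.
The greedy pick B, C, A, D costs 25; no covering selection beats 19.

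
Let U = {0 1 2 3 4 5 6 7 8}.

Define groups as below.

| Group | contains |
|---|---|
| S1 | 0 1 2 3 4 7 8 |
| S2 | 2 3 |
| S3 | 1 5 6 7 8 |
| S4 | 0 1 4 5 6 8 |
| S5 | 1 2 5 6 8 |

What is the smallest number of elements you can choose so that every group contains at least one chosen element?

The 2 elements {1, 3} hit every group.
The groups S2, S3 are pairwise disjoint, so any hitting set needs a separate element for each — at least 2. Hence 2 is optimal.

2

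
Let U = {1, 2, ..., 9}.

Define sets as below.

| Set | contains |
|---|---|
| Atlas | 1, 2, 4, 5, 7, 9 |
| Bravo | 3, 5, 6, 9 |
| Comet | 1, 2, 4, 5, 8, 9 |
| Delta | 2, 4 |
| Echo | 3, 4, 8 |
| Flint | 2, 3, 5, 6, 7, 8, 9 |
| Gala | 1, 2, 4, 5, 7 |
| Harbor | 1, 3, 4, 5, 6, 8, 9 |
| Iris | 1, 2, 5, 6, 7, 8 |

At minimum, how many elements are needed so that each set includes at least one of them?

H = {4, 5} meets every set (each contains at least one member of H), and |H| = 2.
The sets Bravo, Delta are pairwise disjoint, so any hitting set needs a separate element for each — at least 2. Hence 2 is optimal.

2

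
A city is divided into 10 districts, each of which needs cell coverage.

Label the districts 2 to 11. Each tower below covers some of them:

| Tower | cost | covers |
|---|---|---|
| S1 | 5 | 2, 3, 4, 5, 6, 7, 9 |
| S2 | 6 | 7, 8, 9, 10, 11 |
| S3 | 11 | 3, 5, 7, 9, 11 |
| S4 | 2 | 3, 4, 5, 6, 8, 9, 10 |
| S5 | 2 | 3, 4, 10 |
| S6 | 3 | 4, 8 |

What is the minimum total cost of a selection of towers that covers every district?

11

S1, S2 together cover every district (S1 ∪ S2 = {2, 3, 4, 5, 6, 7, 8, 9, 10, 11}); total cost 5 + 6 = 11.
The greedy pick S4, S1, S2 costs 13; no covering selection beats 11.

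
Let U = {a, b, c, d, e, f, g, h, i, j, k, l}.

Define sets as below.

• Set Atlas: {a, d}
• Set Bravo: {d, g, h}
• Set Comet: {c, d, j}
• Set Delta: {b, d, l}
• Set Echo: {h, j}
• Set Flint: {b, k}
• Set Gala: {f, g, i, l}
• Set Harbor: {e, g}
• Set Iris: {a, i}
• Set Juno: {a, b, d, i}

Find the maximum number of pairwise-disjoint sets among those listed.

Atlas, Echo, Flint, Harbor are pairwise disjoint (Atlas={a,d}; Echo={h,j}; Flint={b,k}; Harbor={e,g}).
Every remaining set overlaps one of these, and no 5 of the listed sets are pairwise disjoint, so 4 is the maximum.

4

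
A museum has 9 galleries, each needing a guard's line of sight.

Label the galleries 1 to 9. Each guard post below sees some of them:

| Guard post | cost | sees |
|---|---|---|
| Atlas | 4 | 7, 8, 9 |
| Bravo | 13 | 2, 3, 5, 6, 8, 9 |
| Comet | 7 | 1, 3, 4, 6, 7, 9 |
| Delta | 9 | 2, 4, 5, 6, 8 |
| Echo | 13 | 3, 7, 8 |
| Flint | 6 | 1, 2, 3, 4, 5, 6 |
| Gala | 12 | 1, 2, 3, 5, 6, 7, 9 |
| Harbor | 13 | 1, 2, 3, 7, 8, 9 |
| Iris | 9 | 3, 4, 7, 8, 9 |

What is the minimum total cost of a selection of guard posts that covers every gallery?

10

Atlas, Flint together cover every gallery (Atlas ∪ Flint = {1, 2, 3, 4, 5, 6, 7, 8, 9}); total cost 4 + 6 = 10.
No covering selection has total cost below 10.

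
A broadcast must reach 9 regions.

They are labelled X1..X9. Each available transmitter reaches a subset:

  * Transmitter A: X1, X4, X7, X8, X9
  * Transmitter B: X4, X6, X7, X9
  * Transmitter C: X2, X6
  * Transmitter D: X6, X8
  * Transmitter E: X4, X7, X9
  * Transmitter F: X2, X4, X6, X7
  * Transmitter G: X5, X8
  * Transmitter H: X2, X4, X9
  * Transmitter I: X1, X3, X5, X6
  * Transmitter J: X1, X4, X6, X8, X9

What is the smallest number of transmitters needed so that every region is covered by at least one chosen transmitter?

3

Take {A, H, I}. Their union is {X1, X2, X3, X4, X5, X6, X7, X8, X9}, which is all 9 regions.
Only I contains X3, so I is forced; the remaining 5 regions need at least 2 more transmitters (each remaining transmitter adds at most 4) — so at least 3 transmitters are needed, and 3 is optimal.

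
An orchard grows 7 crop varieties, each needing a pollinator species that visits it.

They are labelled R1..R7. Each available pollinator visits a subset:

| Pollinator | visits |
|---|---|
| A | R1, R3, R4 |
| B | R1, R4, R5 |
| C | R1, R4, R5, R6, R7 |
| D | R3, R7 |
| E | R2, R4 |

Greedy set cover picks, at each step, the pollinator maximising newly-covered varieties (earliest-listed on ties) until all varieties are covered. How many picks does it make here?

Greedy: pick C (covers 5 new) → pick A (covers 1 new) → pick E (covers 1 new). Total picks: 3.

3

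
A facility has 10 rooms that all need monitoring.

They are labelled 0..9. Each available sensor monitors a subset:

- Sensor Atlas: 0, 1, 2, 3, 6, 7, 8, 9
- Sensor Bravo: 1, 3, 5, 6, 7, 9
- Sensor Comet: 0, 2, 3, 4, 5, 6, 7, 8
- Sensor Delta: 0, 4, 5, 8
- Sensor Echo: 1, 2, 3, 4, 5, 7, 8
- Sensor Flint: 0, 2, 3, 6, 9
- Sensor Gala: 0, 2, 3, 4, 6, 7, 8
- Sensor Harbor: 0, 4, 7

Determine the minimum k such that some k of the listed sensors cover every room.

Take {Bravo, Comet}. Their union is {0, 1, 2, 3, 4, 5, 6, 7, 8, 9}, which is all 10 rooms.
No single sensor has all 10 rooms (the largest, Atlas, has 8), so 2 is optimal.

2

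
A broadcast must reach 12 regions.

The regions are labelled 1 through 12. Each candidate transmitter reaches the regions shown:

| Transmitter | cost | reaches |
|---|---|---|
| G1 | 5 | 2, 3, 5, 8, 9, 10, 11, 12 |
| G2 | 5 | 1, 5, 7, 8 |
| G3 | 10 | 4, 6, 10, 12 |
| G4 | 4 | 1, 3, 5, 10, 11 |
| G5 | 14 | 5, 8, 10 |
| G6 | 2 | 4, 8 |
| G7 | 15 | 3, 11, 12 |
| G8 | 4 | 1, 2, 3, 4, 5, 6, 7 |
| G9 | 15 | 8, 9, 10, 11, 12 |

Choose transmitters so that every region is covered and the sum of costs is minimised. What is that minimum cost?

G1, G8 together cover every region (G1 ∪ G8 = {1, 2, 3, 4, 5, 6, 7, 8, 9, 10, 11, 12}); total cost 5 + 4 = 9.
No covering selection has total cost below 9.

9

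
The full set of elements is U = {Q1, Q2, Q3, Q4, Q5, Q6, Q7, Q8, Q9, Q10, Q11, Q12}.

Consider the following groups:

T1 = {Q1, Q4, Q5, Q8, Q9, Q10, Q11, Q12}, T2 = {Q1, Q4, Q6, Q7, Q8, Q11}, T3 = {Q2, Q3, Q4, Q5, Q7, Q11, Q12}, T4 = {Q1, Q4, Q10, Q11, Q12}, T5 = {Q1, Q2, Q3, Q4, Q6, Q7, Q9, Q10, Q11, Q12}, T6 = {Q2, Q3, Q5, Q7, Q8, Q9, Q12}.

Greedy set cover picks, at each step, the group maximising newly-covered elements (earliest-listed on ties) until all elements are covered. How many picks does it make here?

Greedy: pick T5 (covers 10 new) → pick T1 (covers 2 new). Total picks: 2.

2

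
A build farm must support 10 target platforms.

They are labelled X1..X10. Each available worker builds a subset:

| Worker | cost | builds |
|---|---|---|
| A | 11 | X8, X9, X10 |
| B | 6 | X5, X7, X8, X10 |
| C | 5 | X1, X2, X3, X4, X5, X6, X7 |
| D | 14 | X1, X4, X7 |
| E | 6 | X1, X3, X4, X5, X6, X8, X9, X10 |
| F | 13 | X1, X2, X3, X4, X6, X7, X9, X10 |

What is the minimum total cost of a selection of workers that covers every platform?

C, E together cover every platform (C ∪ E = {X1, X2, X3, X4, X5, X6, X7, X8, X9, X10}); total cost 5 + 6 = 11.
No covering selection has total cost below 11.

11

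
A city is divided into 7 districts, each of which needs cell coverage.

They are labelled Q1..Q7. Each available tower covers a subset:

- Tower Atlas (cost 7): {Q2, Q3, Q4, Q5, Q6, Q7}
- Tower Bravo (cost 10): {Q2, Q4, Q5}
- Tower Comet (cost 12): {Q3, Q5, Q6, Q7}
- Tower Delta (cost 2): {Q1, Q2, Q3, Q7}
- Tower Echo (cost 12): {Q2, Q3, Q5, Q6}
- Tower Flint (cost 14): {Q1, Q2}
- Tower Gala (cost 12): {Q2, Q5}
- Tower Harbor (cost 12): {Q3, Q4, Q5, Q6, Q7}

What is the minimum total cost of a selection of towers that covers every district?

Atlas, Delta together cover every district (Atlas ∪ Delta = {Q1, Q2, Q3, Q4, Q5, Q6, Q7}); total cost 7 + 2 = 9.
No covering selection has total cost below 9.

9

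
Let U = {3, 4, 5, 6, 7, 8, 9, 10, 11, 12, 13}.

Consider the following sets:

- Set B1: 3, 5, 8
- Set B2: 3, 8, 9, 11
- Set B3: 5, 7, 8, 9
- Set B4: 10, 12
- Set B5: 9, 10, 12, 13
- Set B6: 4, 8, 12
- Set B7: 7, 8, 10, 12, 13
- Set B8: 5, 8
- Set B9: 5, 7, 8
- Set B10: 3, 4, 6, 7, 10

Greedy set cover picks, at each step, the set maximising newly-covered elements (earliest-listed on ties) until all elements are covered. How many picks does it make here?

4

Greedy: pick B7 (covers 5 new) → pick B2 (covers 3 new) → pick B10 (covers 2 new) → pick B1 (covers 1 new). Total picks: 4.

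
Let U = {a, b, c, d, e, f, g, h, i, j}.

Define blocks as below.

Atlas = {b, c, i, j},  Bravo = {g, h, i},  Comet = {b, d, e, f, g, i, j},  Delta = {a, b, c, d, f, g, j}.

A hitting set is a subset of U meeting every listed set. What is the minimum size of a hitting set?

2

Take T = {g, i}. Each listed block contains at least one of these, so T is a hitting set of size 2.
No single item lies in every block, so at least 2 are needed and 2 is optimal.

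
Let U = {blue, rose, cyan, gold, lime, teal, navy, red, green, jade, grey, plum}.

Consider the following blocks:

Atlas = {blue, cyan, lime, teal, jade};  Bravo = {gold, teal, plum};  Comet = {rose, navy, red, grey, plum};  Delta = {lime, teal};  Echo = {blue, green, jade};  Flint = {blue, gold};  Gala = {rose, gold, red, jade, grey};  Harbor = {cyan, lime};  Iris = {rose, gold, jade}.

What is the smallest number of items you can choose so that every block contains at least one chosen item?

4

H = {gold, lime, jade, plum} meets every block (each contains at least one member of H), and |H| = 4.
No choice of 3 items meets every block, so 4 is the minimum.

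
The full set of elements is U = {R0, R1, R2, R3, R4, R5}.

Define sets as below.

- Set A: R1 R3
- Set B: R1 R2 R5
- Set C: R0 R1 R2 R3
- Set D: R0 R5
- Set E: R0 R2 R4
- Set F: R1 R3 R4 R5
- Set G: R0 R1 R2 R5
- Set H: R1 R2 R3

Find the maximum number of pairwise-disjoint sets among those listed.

D, H are pairwise disjoint (D={R0,R5}; H={R1,R2,R3}).
Every remaining set overlaps one of these, and no 3 of the listed sets are pairwise disjoint, so 2 is the maximum.

2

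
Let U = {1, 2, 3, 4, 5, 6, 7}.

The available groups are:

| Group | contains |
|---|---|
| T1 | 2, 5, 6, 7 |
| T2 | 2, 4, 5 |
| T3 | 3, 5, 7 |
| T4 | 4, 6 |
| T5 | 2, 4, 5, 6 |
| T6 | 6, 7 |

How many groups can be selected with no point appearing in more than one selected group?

T3, T4 are pairwise disjoint (T3={3,5,7}; T4={4,6}).
Every remaining group overlaps one of these, and no 3 of the listed groups are pairwise disjoint, so 2 is the maximum.

2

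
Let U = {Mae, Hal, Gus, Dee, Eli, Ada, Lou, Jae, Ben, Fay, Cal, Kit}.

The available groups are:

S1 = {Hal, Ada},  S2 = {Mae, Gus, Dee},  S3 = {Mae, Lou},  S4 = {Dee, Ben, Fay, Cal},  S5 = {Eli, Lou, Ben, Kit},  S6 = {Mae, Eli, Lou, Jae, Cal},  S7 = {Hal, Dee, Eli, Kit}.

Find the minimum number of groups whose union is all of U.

S1, S2, S4, S6, and S7 cover everything between them: the union {Mae, Hal, Gus, Dee, Eli, Ada, Lou, Jae, Ben, Fay, Cal, Kit} is all of U.
No 4 of the 7 groups cover everything (all 35 combinations miss at least one point), so 5 is optimal.

5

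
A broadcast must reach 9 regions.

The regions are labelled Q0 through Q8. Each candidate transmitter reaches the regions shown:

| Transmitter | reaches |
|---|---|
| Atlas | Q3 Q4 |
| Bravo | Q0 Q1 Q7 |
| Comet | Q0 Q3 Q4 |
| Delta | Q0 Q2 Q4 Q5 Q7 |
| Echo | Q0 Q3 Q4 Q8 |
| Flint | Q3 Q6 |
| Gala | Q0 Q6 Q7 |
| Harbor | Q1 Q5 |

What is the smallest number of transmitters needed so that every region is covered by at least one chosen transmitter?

4

Delta and Echo and Gala and Harbor together: Delta ∪ Echo ∪ Gala ∪ Harbor = {Q0, Q1, Q2, Q3, Q4, Q5, Q6, Q7, Q8} — every region is covered.
No 3 of the 8 transmitters cover everything (all 56 combinations miss at least one region), so 4 is optimal.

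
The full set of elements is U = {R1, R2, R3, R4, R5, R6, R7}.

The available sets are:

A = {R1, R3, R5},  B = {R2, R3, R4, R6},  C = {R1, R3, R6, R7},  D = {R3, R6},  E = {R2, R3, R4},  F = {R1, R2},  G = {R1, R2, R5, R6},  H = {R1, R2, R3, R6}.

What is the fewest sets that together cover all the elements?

3

C, E, and G cover everything between them: the union {R1, R2, R3, R4, R5, R6, R7} is all of U.
Only C contains R7, so C is forced; the remaining 3 elements need at least 2 more sets (each remaining set adds at most 2) — so at least 3 sets are needed, and 3 is optimal.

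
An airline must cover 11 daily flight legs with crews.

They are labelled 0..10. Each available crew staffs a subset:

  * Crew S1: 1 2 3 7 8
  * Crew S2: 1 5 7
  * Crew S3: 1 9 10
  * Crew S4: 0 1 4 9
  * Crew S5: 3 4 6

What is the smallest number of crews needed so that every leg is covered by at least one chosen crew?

5

Take {S1, S2, S3, S4, S5}. Their union is {0, 1, 2, 3, 4, 5, 6, 7, 8, 9, 10}, which is all 11 legs.
No 4 of the 5 crews cover everything (all 5 combinations miss at least one leg), so 5 is optimal.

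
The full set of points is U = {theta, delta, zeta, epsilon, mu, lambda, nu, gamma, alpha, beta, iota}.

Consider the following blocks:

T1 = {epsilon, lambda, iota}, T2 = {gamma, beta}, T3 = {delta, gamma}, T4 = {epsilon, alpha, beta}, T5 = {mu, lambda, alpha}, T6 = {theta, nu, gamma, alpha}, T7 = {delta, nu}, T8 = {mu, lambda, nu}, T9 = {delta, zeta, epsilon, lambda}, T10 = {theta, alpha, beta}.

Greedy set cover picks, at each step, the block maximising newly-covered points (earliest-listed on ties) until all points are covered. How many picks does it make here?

5

Greedy: pick T6 (covers 4 new) → pick T9 (covers 4 new) → pick T1 (covers 1 new) → pick T2 (covers 1 new) → pick T5 (covers 1 new). Total picks: 5.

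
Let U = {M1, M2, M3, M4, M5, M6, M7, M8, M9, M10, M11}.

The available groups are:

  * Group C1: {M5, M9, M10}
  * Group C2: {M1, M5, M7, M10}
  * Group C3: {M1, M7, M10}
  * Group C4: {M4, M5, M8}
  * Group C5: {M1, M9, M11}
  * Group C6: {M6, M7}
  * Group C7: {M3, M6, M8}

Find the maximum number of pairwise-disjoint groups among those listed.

C4, C5, C6 are pairwise disjoint (C4={M4,M5,M8}; C5={M1,M9,M11}; C6={M6,M7}).
Every remaining group overlaps one of these, and no 4 of the listed groups are pairwise disjoint, so 3 is the maximum.

3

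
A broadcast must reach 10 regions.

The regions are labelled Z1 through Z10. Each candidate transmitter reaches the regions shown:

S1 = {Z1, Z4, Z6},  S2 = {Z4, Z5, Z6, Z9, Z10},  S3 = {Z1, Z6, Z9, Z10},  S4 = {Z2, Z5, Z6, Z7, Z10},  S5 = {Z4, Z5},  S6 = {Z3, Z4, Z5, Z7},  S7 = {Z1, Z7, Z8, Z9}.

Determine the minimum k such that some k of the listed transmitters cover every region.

3

S4 and S6 and S7 together: S4 ∪ S6 ∪ S7 = {Z1, Z2, Z3, Z4, Z5, Z6, Z7, Z8, Z9, Z10} — every region is covered.
Only S4 contains Z2, so S4 is forced; the remaining 5 regions need at least 2 more transmitters (each remaining transmitter adds at most 3) — so at least 3 transmitters are needed, and 3 is optimal.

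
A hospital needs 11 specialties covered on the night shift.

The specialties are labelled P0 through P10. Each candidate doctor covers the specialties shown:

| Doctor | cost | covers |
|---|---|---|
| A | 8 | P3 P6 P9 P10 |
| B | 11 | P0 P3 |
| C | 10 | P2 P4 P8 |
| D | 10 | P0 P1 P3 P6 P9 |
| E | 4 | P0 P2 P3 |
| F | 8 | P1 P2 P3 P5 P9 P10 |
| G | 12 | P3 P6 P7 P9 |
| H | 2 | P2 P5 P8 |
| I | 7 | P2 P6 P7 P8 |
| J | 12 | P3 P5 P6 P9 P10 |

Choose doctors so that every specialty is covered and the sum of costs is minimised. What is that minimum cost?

29

C, E, F, I together cover every specialty (C ∪ E ∪ F ∪ I = {P0, P1, P2, P3, P4, P5, P6, P7, P8, P9, P10}); total cost 10 + 4 + 8 + 7 = 29.
The greedy pick H, A, E, I, F, C costs 39; no covering selection beats 29.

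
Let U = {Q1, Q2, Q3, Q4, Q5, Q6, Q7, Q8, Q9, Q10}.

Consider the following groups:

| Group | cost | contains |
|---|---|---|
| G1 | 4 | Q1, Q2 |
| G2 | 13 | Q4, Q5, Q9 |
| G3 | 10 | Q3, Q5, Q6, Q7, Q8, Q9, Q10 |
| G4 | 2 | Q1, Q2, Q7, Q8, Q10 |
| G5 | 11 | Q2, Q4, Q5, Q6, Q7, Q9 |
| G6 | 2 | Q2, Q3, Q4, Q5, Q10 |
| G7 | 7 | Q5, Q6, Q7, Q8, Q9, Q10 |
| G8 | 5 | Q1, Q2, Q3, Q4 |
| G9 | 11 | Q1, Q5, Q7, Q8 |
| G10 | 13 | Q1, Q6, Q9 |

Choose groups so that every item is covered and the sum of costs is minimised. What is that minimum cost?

G4, G6, G7 together cover every item (G4 ∪ G6 ∪ G7 = {Q1, Q2, Q3, Q4, Q5, Q6, Q7, Q8, Q9, Q10}); total cost 2 + 2 + 7 = 11.
No covering selection has total cost below 11.

11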